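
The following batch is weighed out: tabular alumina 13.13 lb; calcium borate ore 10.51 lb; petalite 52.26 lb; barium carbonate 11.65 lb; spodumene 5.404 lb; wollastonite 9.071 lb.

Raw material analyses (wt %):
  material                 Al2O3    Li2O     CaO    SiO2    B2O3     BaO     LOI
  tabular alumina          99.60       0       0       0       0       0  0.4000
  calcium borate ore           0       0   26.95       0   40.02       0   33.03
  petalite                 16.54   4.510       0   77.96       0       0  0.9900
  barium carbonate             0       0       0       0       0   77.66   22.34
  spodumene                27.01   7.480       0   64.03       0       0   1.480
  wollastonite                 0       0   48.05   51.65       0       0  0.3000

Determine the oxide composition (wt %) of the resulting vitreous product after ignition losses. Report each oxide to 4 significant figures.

Glass mass = 95.27 lb (batch 102.0 − LOI 6.751).
Composition: Al2O3 24.33%, Li2O 2.898%, CaO 7.548%, SiO2 51.31%, B2O3 4.415%, BaO 9.496%

Exact precision is carried from first step to last — values along the way are displayed, with 4-significant-digit rounding, in the working — every reported figure includes exactly one rounding — derived quantities, including the six compositions, LOI, yield, net glass mass, totals, are re-derived using the weight values per 95.27 lb of glass at full precision as they appear in question or answer.
Per-oxide mass from batch:
  Al2O3: 13.13·0.9960 + 52.26·0.1654 + 5.404·0.2701 = 23.18 lb
  Li2O: 52.26·0.04510 + 5.404·0.07480 = 2.761 lb
  CaO: 10.51·0.2695 + 9.071·0.4805 = 7.191 lb
  SiO2: 52.26·0.7796 + 5.404·0.6403 + 9.071·0.5165 = 48.89 lb
  B2O3: 10.51·0.4002 = 4.206 lb
  BaO: 11.65·0.7766 = 9.047 lb
LOI: 13.13·0.004000 + 10.51·0.3303 + 52.26·0.009900 + 11.65·0.2234 + 5.404·0.01480 + 9.071·0.003000 = 6.751 lb
Glass = total batch minus LOI = 102.0 − 6.751 = 95.27 lb (matching Σ of the oxides)
each oxide over glass, ×100, is wt %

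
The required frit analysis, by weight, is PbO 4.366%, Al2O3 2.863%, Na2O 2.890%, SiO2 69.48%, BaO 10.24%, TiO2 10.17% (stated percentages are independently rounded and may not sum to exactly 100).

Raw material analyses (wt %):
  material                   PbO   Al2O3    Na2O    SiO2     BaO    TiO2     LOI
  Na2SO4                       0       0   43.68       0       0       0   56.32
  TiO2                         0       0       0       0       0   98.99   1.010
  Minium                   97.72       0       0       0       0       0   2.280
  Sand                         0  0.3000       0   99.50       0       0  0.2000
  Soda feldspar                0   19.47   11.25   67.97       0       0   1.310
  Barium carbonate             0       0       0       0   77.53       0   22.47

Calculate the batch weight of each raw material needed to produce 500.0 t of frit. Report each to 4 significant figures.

Batch per 500.0 t frit:
  Na2SO4: 15.34 t
  TiO2: 51.37 t
  Minium: 22.34 t
  Sand: 302.1 t
  Soda feldspar: 68.87 t
  Barium carbonate: 66.04 t
Total batch = 526.1 t; LOI loss = 26.01 t; yield = 95.06%

In-progress results are shown rounded to 4 significant digits in the working — all internal work keeps exact precision in every operation. Every reported result takes a single rounding; all derived quantities (the yield, the totals, glass mass, ignition loss, the six compositions) are re-derived starting from the weights on 500.0 t of glass in exact precision, as set out in the problem or the answer.
The oxide mass targets at 500.0 t frit:
  PbO: 4.366% × 500.0 = 21.83 t
  Al2O3: 2.863% × 500.0 = 14.32 t
  Na2O: 2.890% × 500.0 = 14.45 t
  SiO2: 69.48% × 500.0 = 347.4 t
  BaO: 10.24% × 500.0 = 51.20 t
  TiO2: 10.17% × 500.0 = 50.85 t
Mass-balance tally per oxide with the batch weights as given, per the basis as stated (every target is met by its sum within answer rounding):
  PbO: 22.34·0.9772 = 21.83 t (target 21.83 t)
  Al2O3: 302.1·0.003000 + 68.87·0.1947 = 14.32 t (target 14.32 t)
  Na2O: 15.34·0.4368 + 68.87·0.1125 = 14.45 t (target 14.45 t)
  SiO2: 302.1·0.9950 + 68.87·0.6797 = 347.4 t (target 347.4 t)
  BaO: 66.04·0.7753 = 51.20 t (target 51.20 t)
  TiO2: 51.37·0.9899 = 50.85 t (target 50.85 t)
Glass-mass closure: batch total minus LOI = 500.0 t (per-oxide target masses sum to 500.0 t; against the stated basis, 500.0 t — rounding explains the deltas).
Summing the batch: Σ batch = 526.1 t; LOI loss = Σ batch·LOI = 26.01 t; the yield ratio, glass ÷ batch: 95.06%.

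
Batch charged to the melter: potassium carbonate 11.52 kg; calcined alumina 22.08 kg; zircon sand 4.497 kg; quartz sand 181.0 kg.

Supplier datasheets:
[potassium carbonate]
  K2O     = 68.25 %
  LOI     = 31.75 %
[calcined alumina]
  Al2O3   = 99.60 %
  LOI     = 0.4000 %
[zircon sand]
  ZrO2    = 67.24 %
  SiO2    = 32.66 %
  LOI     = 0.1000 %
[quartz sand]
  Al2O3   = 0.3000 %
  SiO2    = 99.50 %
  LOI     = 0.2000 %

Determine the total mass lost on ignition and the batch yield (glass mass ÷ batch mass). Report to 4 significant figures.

LOI loss = 4.112 kg; glass = 215.0 kg; yield = 98.12%

Rounding to 4 significant digits extends to every in-between result as printed — each numeric step carries exact precision end to end — exactly one rounding goes into every reported result — the derived quantities are carried using the weight values for 215.0 kg of glass at full precision (yield, LOI, totals, four oxide percentages, glass mass) as written in the problem or the answer.
LOI of each material in turn:
  potassium carbonate: 11.52 × 0.3175 = 3.658 kg
  calcined alumina: 22.08 × 0.004000 = 0.08832 kg
  zircon sand: 4.497 × 0.001000 = 0.004497 kg
  quartz sand: 181.0 × 0.002000 = 0.3620 kg
Total LOI = 4.112 kg
Glass = batch − LOI = 219.1 − 4.112 = 215.0 kg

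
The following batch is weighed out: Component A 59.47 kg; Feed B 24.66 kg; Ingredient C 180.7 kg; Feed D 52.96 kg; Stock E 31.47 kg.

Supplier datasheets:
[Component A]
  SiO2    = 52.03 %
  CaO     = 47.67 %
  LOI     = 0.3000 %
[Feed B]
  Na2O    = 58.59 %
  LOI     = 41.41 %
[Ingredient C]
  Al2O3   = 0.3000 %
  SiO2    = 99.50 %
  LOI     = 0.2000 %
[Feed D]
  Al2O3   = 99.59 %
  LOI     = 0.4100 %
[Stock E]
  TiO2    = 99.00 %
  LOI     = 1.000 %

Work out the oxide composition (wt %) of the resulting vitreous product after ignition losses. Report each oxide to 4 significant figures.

Glass mass = 338.0 kg (batch 349.3 − LOI 11.28).
Composition: Na2O 4.275%, Al2O3 15.77%, SiO2 62.35%, CaO 8.388%, TiO2 9.218%

The intermediate values are printed rounded off to 4 significant figures as written. Full precision is kept in all steps — every reported result takes a single rounding. The derived quantities, including ignition loss, net glass mass, five oxide percentages, the yield, the totals, are recomputed using the weight values on 338.0 kg of glass in full float precision as set out in the problem or answer text.
Per-oxide mass from batch:
  Na2O: 24.66·0.5859 = 14.45 kg
  Al2O3: 180.7·0.003000 + 52.96·0.9959 = 53.28 kg
  SiO2: 59.47·0.5203 + 180.7·0.9950 = 210.7 kg
  CaO: 59.47·0.4767 = 28.35 kg
  TiO2: 31.47·0.9900 = 31.16 kg
LOI: 59.47·0.003000 + 24.66·0.4141 + 180.7·0.002000 + 52.96·0.004100 + 31.47·0.01000 = 11.28 kg
Glass mass = batch − LOI = 349.3 − 11.28 = 338.0 kg (the oxide masses sum to this)
each wt % is 100 × oxide ÷ glass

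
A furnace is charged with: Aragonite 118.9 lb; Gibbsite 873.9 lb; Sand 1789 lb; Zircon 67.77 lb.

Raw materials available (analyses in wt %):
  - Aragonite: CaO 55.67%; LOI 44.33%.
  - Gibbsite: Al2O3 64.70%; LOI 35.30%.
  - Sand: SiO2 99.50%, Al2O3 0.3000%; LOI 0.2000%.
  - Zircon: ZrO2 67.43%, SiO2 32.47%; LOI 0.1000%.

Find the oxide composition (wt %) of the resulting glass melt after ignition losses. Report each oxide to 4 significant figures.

Glass mass = 2485 lb (batch 2850 − LOI 364.8).
Composition: ZrO2 1.839%, SiO2 72.53%, CaO 2.664%, Al2O3 22.97%

Full precision is held end to end — the intermediate values appear with 4-significant-digit rounding as written — a single rounding yields every reported result — all derived quantities, including glass mass, four oxide percentages, LOI, the yield, the totals, are re-derived using the weight values per 2485 lb of glass in full precision, exactly as shown in either problem or answer.
Mass of each oxide from the mix:
  ZrO2: 67.77·0.6743 = 45.70 lb
  SiO2: 1789·0.9950 + 67.77·0.3247 = 1802 lb
  CaO: 118.9·0.5567 = 66.19 lb
  Al2O3: 873.9·0.6470 + 1789·0.003000 = 570.8 lb
LOI: 118.9·0.4433 + 873.9·0.3530 + 1789·0.002000 + 67.77·0.001000 = 364.8 lb
The glass mass, total less LOI, = 2850 − 364.8 = 2485 lb (= the summed oxide contributions)
oxide / glass × 100 gives the wt %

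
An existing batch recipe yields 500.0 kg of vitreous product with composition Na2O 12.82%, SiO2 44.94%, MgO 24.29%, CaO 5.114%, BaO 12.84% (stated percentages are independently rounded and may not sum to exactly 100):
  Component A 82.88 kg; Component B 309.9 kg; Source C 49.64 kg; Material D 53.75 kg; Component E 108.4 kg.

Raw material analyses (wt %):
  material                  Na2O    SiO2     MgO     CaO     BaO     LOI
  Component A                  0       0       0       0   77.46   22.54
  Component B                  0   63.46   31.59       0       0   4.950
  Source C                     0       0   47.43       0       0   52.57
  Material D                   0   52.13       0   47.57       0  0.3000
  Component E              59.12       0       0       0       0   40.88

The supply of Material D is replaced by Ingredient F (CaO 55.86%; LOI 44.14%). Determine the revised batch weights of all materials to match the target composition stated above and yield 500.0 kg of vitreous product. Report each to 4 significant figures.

In-progress results are shown, with 4-significant-figure rounding, on the page; each numeric step carries full float precision at every stage — a single rounding finalizes every reported number — derived quantities are carried at full float precision (the totals, the five compositions, net glass mass, the yield, ignition loss) starting from the weights for 500.0 kg of glass precisely as stated by the question or the answer.
Oxide-by-oxide targets in 500.0 kg vitreous product:
  Na2O: 12.82% × 500.0 = 64.10 kg
  SiO2: 44.94% × 500.0 = 224.7 kg
  MgO: 24.29% × 500.0 = 121.4 kg
  CaO: 5.114% × 500.0 = 25.57 kg
  BaO: 12.84% × 500.0 = 64.20 kg
Sums-versus-targets review from the weights as reported, versus the basis set out (every target is met by its sum exact up to rounding of places):
  Na2O: 108.4·0.5912 = 64.09 kg (target 64.10 kg)
  SiO2: 354.1·0.6346 = 224.7 kg (target 224.7 kg)
  MgO: 354.1·0.3159 + 20.23·0.4743 = 121.5 kg (target 121.4 kg)
  CaO: 45.78·0.5586 = 25.57 kg (target 25.57 kg)
  BaO: 82.88·0.7746 = 64.20 kg (target 64.20 kg)
Glass-mass bookkeeping: net batch after ignition = 500.0 kg (the Σ of target masses is 500.0 kg; basis as stated: 500.0 kg — rounding explains the deltas).
Adding the batch up: Σ batch = 611.4 kg; ignition loss, Σ(batch × LOI) = 111.4 kg; glass ÷ batch gives a yield of 81.78%.

Revised batch per 500.0 kg vitreous product:
  Component A: 82.88 kg
  Component B: 354.1 kg
  Source C: 20.23 kg
  Ingredient F: 45.78 kg
  Component E: 108.4 kg
Total batch = 611.4 kg; LOI loss = 111.4 kg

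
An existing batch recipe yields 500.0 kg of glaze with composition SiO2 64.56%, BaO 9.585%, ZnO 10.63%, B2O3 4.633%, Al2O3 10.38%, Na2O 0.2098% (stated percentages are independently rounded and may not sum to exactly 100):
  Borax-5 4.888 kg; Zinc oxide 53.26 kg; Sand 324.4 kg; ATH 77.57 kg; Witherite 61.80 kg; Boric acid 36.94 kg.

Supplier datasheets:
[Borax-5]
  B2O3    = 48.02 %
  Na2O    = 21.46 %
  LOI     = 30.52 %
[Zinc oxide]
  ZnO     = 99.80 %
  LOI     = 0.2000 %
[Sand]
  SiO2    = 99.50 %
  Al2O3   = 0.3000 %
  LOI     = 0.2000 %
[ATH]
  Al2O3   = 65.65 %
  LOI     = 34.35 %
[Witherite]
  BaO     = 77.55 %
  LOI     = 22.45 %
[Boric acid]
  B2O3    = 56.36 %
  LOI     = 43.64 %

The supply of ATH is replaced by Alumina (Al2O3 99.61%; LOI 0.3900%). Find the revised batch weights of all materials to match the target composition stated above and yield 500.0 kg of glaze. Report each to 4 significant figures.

The intermediate values are printed, with 4-significant-digit rounding, when written out. Every computation maintains exact precision through every step. Every reported number takes exactly one rounding. All derived quantities (the six compositions, LOI, the totals, net glass mass, the yield) are rebuilt from the weighed amounts at 500.0 kg of glass in exact precision, exactly as shown in either problem or answer.
Oxide-by-oxide targets in 500.0 kg glaze:
  SiO2: 64.56% × 500.0 = 322.8 kg
  BaO: 9.585% × 500.0 = 47.92 kg
  ZnO: 10.63% × 500.0 = 53.15 kg
  B2O3: 4.633% × 500.0 = 23.16 kg
  Al2O3: 10.38% × 500.0 = 51.90 kg
  Na2O: 0.2098% × 500.0 = 1.049 kg
Verifying the oxide balance applying the batch weights above, per the basis as stated (every target is met by its sum once rounding is allowed for):
  SiO2: 324.4·0.9950 = 322.8 kg (target 322.8 kg)
  BaO: 61.80·0.7755 = 47.93 kg (target 47.92 kg)
  ZnO: 53.26·0.9980 = 53.15 kg (target 53.15 kg)
  B2O3: 4.888·0.4802 + 36.94·0.5636 = 23.17 kg (target 23.16 kg)
  Al2O3: 324.4·0.003000 + 51.13·0.9961 = 51.90 kg (target 51.90 kg)
  Na2O: 4.888·0.2146 = 1.049 kg (target 1.049 kg)
Consistency of the glass mass: batch total minus LOI = 500.0 kg (summing oxide targets gives 500.0 kg; with the basis standing at 500.0 kg — deltas are rounding alone).
Total batch = Σ batch = 532.4 kg; LOI loss = Σ batch·LOI = 32.44 kg; yield, glass over the total, = 93.91%.

Revised batch per 500.0 kg glaze:
  Borax-5: 4.888 kg
  Zinc oxide: 53.26 kg
  Sand: 324.4 kg
  Alumina: 51.13 kg
  Witherite: 61.80 kg
  Boric acid: 36.94 kg
Total batch = 532.4 kg; LOI loss = 32.44 kg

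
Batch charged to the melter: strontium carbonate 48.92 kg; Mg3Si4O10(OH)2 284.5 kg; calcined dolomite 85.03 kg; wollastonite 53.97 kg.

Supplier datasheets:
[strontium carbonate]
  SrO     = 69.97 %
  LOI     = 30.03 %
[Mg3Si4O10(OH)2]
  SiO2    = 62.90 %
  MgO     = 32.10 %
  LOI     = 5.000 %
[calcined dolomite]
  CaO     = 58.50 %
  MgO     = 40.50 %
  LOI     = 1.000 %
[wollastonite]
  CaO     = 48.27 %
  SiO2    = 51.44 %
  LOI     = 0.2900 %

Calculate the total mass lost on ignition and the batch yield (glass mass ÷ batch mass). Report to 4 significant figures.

In-progress results are printed, rounded to 4 significant digits, at each printed step — all internal work holds full float precision at all times; a single rounding completes each reported result; all derived quantities, including the four compositions, the totals, the yield, LOI, glass mass, are re-derived using the weight values on 442.5 kg of glass in full float precision, as given in the problem or the answer.
Loss on ignition, line by line:
  strontium carbonate: 48.92 × 0.3003 = 14.69 kg
  Mg3Si4O10(OH)2: 284.5 × 0.05000 = 14.23 kg
  calcined dolomite: 85.03 × 0.01000 = 0.8503 kg
  wollastonite: 53.97 × 0.002900 = 0.1565 kg
Total LOI = 29.92 kg
Glass = batch − LOI = 472.4 − 29.92 = 442.5 kg

LOI loss = 29.92 kg; glass = 442.5 kg; yield = 93.67%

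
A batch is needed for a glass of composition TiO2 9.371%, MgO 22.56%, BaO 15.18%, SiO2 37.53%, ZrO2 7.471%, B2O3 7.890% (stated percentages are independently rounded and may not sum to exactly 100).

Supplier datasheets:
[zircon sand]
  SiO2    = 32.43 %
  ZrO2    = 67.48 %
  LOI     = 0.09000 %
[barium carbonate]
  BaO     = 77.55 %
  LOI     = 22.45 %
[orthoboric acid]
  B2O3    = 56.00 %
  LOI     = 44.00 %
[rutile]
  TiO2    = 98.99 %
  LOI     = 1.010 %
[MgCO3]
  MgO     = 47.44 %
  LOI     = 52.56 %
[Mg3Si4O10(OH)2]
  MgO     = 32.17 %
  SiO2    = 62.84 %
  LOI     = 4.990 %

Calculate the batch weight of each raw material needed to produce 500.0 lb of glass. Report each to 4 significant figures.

Batch per 500.0 lb glass:
  zircon sand: 55.36 lb
  barium carbonate: 97.87 lb
  orthoboric acid: 70.45 lb
  rutile: 47.33 lb
  MgCO3: 54.65 lb
  Mg3Si4O10(OH)2: 270.0 lb
Total batch = 595.7 lb; LOI loss = 95.69 lb; yield = 83.93%

In-progress results are printed (rounded to four significant digits) at each printed step; all internal work keeps full float precision in all steps; each reported figure takes just one rounding; the derived quantities (the six compositions, the totals, net glass mass, ignition loss, the yield) are recomputed at full precision starting from the weights for 500.0 lb of glass, as quoted within problem or answer.
Oxide-by-oxide targets in 500.0 lb glass:
  TiO2: 9.371% × 500.0 = 46.86 lb
  MgO: 22.56% × 500.0 = 112.8 lb
  BaO: 15.18% × 500.0 = 75.90 lb
  SiO2: 37.53% × 500.0 = 187.6 lb
  ZrO2: 7.471% × 500.0 = 37.35 lb
  B2O3: 7.890% × 500.0 = 39.45 lb
Oxide-by-oxide audit with the batch weights as given, relative to the basis at hand (sum by sum, the targets are met inside rounding margins):
  TiO2: 47.33·0.9899 = 46.85 lb (target 46.86 lb)
  MgO: 54.65·0.4744 + 270.0·0.3217 = 112.8 lb (target 112.8 lb)
  BaO: 97.87·0.7755 = 75.90 lb (target 75.90 lb)
  SiO2: 55.36·0.3243 + 270.0·0.6284 = 187.6 lb (target 187.6 lb)
  ZrO2: 55.36·0.6748 = 37.36 lb (target 37.35 lb)
  B2O3: 70.45·0.5600 = 39.45 lb (target 39.45 lb)
Auditing the glass mass value: net batch after ignition = 500.0 lb (summing oxide targets gives 500.0 lb; basis as stated: 500.0 lb — a pure rounding effect).
Batch grand total — Σ batch = 595.7 lb; LOI removed, Σ of batch·LOI: 95.69 lb; the yield ratio, glass ÷ batch: 83.93%.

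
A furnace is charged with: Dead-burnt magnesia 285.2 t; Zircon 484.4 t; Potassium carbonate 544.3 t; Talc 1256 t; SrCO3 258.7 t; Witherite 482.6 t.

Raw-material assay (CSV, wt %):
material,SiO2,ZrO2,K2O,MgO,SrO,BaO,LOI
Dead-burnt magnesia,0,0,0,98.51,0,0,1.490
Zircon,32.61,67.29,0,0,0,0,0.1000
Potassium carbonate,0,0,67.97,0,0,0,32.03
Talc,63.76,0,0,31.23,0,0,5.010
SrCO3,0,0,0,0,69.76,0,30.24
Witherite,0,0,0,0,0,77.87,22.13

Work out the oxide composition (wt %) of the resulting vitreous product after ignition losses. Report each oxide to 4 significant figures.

Glass mass = 2884 t (batch 3311 − LOI 427.0).
Composition: SiO2 33.24%, ZrO2 11.30%, K2O 12.83%, MgO 23.34%, SrO 6.257%, BaO 13.03%

Values along the way are displayed, with 4-significant-digit rounding, alongside each step; the whole derivation carries exact precision from first step to last; every reported value receives exactly one rounding; the derived quantities (ignition loss, the yield, net glass mass, the six compositions, totals) are re-derived in exact precision using the weight values at 2884 t of glass precisely as stated by the question or the answer.
What the batch supplies per oxide:
  SiO2: 484.4·0.3261 + 1256·0.6376 = 958.8 t
  ZrO2: 484.4·0.6729 = 326.0 t
  K2O: 544.3·0.6797 = 370.0 t
  MgO: 285.2·0.9851 + 1256·0.3123 = 673.2 t
  SrO: 258.7·0.6976 = 180.5 t
  BaO: 482.6·0.7787 = 375.8 t
LOI: 285.2·0.01490 + 484.4·0.001000 + 544.3·0.3203 + 1256·0.05010 + 258.7·0.3024 + 482.6·0.2213 = 427.0 t
Glass mass = batch − LOI = 3311 − 427.0 = 2884 t (matching Σ of the oxides)
oxide / glass × 100 gives the wt %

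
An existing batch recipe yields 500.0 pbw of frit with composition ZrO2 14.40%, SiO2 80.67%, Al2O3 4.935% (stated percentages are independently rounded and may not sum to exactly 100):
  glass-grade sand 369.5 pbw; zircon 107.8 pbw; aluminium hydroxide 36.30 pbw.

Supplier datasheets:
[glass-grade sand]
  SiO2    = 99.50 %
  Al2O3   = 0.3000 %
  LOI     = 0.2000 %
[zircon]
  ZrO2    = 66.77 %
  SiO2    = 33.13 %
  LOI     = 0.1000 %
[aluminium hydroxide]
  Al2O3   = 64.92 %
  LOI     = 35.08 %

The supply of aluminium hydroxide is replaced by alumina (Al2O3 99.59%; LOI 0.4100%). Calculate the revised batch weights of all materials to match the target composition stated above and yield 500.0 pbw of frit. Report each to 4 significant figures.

Revised batch per 500.0 pbw frit:
  glass-grade sand: 369.5 pbw
  zircon: 107.8 pbw
  alumina: 23.66 pbw
Total batch = 501.0 pbw; LOI loss = 0.9438 pbw

The whole derivation carries exact precision in all steps. In-progress results are shown (rounded to 4 significant figures) when written out. Every reported result sees exactly one rounding; all derived quantities are recomputed in full float precision (the three compositions, yield, LOI, the totals, net glass mass) from the batch weights at 500.0 pbw of glass precisely as stated by problem or answer.
Per-oxide target masses for 500.0 pbw frit:
  ZrO2: 14.40% × 500.0 = 72.00 pbw
  SiO2: 80.67% × 500.0 = 403.4 pbw
  Al2O3: 4.935% × 500.0 = 24.68 pbw
Sums-versus-targets review per the reported batch figures, on the stated basis (target by target, the sums agree up to rounding of the answer):
  ZrO2: 107.8·0.6677 = 71.98 pbw (target 72.00 pbw)
  SiO2: 369.5·0.9950 + 107.8·0.3313 = 403.4 pbw (target 403.4 pbw)
  Al2O3: 369.5·0.003000 + 23.66·0.9959 = 24.67 pbw (target 24.68 pbw)
Glass-mass closure: net batch after ignition = 500.0 pbw (summing oxide targets gives 500.0 pbw; versus the stated basis of 500.0 pbw — deltas are rounding alone).
Batch total: Σ batch = 501.0 pbw; Σ batch·LOI gives LOI loss = 0.9438 pbw; yield, glass over the total, = 99.81%.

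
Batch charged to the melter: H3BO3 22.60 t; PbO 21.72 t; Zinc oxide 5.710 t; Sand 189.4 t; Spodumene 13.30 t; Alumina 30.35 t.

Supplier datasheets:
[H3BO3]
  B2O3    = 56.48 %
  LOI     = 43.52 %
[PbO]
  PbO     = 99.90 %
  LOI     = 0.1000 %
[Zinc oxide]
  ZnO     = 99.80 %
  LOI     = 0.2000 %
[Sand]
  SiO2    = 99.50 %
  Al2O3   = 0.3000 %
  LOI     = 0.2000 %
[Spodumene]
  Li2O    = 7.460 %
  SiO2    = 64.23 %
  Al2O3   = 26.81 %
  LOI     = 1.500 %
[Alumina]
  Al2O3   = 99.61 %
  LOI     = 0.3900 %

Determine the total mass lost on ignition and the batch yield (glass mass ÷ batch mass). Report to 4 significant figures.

LOI loss = 10.57 t; glass = 272.5 t; yield = 96.27%

Every computation runs at full precision through every step — in-progress results are displayed with 4-significant-figure rounding in the printout. Every reported result is rounded exactly once; all derived quantities, which include the totals, yield, net glass mass, ignition loss, the six compositions, are recomputed in full precision, exactly as shown in either problem or answer, using the weight values at 272.5 t of glass.
LOI of each material in turn:
  H3BO3: 22.60 × 0.4352 = 9.836 t
  PbO: 21.72 × 0.001000 = 0.02172 t
  Zinc oxide: 5.710 × 0.002000 = 0.01142 t
  Sand: 189.4 × 0.002000 = 0.3788 t
  Spodumene: 13.30 × 0.01500 = 0.1995 t
  Alumina: 30.35 × 0.003900 = 0.1184 t
Total LOI = 10.57 t
Glass = batch − LOI = 283.1 − 10.57 = 272.5 t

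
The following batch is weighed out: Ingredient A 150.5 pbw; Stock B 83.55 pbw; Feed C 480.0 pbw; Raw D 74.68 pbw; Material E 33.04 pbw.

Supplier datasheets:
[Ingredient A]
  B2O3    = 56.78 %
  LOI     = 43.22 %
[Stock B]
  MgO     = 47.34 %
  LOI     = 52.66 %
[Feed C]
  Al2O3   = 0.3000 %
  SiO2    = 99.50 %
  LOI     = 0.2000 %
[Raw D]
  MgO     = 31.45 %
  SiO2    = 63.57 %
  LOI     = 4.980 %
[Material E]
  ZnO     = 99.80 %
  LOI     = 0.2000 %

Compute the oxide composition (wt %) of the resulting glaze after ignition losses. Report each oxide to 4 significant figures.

The whole derivation maintains full precision in all steps. Working values are printed, rounded to four significant digits, in the working. Each reported value takes a single rounding. The derived quantities are re-derived starting from the weights for 708.0 pbw of glass in exact precision (yield, ignition loss, five oxide percentages, the totals, glass mass), as given in the question or the answer.
What the batch supplies per oxide:
  Al2O3: 480.0·0.003000 = 1.440 pbw
  MgO: 83.55·0.4734 + 74.68·0.3145 = 63.04 pbw
  ZnO: 33.04·0.9980 = 32.97 pbw
  SiO2: 480.0·0.9950 + 74.68·0.6357 = 525.1 pbw
  B2O3: 150.5·0.5678 = 85.45 pbw
LOI: 150.5·0.4322 + 83.55·0.5266 + 480.0·0.002000 + 74.68·0.04980 + 33.04·0.002000 = 113.8 pbw
batch − LOI leaves glass = 821.8 − 113.8 = 708.0 pbw (= the summed oxide contributions)
wt %: oxide over glass, times 100

Glass mass = 708.0 pbw (batch 821.8 − LOI 113.8).
Composition: Al2O3 0.2034%, MgO 8.904%, ZnO 4.657%, SiO2 74.16%, B2O3 12.07%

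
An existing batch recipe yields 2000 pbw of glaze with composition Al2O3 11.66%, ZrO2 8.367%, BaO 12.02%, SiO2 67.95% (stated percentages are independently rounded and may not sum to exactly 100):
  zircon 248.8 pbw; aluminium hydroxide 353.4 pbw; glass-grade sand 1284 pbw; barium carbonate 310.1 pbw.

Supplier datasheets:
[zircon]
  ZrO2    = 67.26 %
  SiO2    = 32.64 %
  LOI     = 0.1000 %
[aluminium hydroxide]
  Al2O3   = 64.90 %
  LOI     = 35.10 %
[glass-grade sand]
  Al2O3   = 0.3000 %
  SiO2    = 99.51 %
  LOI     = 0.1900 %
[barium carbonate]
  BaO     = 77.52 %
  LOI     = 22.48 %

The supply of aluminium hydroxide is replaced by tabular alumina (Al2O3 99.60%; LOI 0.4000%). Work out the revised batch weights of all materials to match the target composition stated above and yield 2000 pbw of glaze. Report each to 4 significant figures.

Revised batch per 2000 pbw glaze:
  zircon: 248.8 pbw
  tabular alumina: 230.3 pbw
  glass-grade sand: 1284 pbw
  barium carbonate: 310.1 pbw
Total batch = 2073 pbw; LOI loss = 73.32 pbw

In-progress results are shown, with 4-significant-digit rounding, at each printed step; full float precision is carried from first step to last; each reported value carries a single rounding; derived quantities are recomputed starting from the weights per 2000 pbw of glass at full float precision (ignition loss, the four compositions, net glass mass, the yield, the totals), exactly as printed in the problem or answer text.
The oxide mass targets at 2000 pbw glaze:
  Al2O3: 11.66% × 2000 = 233.2 pbw
  ZrO2: 8.367% × 2000 = 167.3 pbw
  BaO: 12.02% × 2000 = 240.4 pbw
  SiO2: 67.95% × 2000 = 1359 pbw
Verifying the oxide balance using the reported weights, under the basis named above (each sum matches its target mass net of answer rounding effects):
  Al2O3: 230.3·0.9960 + 1284·0.003000 = 233.2 pbw (target 233.2 pbw)
  ZrO2: 248.8·0.6726 = 167.3 pbw (target 167.3 pbw)
  BaO: 310.1·0.7752 = 240.4 pbw (target 240.4 pbw)
  SiO2: 248.8·0.3264 + 1284·0.9951 = 1359 pbw (target 1359 pbw)
Glass-mass sanity pass: net batch after ignition = 2000 pbw (oxide target masses add up to 2000 pbw; the stated basis being 2000 pbw — any gap is answer rounding).
Summing the batch: Σ batch = 2073 pbw; the LOI term Σ batch·LOI equals 73.32 pbw; yield: glass divided by total = 96.46%.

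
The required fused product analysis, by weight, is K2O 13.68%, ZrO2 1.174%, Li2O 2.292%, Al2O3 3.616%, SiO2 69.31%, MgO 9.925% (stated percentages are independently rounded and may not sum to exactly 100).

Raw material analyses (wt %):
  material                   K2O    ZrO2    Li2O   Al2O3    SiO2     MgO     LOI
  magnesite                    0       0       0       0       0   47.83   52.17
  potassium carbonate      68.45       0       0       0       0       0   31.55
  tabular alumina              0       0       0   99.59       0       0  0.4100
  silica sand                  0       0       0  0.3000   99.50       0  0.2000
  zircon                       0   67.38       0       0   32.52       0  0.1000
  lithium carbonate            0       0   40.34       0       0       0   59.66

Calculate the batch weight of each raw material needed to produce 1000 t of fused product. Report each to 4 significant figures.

Batch per 1000 t fused product:
  magnesite: 207.5 t
  potassium carbonate: 199.9 t
  tabular alumina: 34.23 t
  silica sand: 690.9 t
  zircon: 17.42 t
  lithium carbonate: 56.82 t
Total batch = 1207 t; LOI loss = 206.8 t; yield = 82.87%

The whole derivation keeps exact precision from first step to last — in-progress results are printed, rounded to 4 significant digits, at each printed step; each reported number includes exactly one rounding. All derived quantities, including yield, the six compositions, LOI, the totals, net glass mass, are computed starting from the weights for 1000 t of glass at exact precision as they appear in the problem or the answer.
Target masses of each oxide per 1000 t fused product:
  K2O: 13.68% × 1000 = 136.8 t
  ZrO2: 1.174% × 1000 = 11.74 t
  Li2O: 2.292% × 1000 = 22.92 t
  Al2O3: 3.616% × 1000 = 36.16 t
  SiO2: 69.31% × 1000 = 693.1 t
  MgO: 9.925% × 1000 = 99.25 t
A balance pass over the oxides, applying the batch weights above, versus the basis set out (sums match the target masses inside rounding margins):
  K2O: 199.9·0.6845 = 136.8 t (target 136.8 t)
  ZrO2: 17.42·0.6738 = 11.74 t (target 11.74 t)
  Li2O: 56.82·0.4034 = 22.92 t (target 22.92 t)
  Al2O3: 34.23·0.9959 + 690.9·0.003000 = 36.16 t (target 36.16 t)
  SiO2: 690.9·0.9950 + 17.42·0.3252 = 693.1 t (target 693.1 t)
  MgO: 207.5·0.4783 = 99.25 t (target 99.25 t)
Mass balance on the glass: total batch − LOI = 1000 t (the Σ of target masses is 1000 t; against the stated basis, 1000 t — a pure rounding effect).
Summing the batch: Σ batch = 1207 t; the LOI term Σ batch·LOI equals 206.8 t; glass ÷ batch gives a yield of 82.87%.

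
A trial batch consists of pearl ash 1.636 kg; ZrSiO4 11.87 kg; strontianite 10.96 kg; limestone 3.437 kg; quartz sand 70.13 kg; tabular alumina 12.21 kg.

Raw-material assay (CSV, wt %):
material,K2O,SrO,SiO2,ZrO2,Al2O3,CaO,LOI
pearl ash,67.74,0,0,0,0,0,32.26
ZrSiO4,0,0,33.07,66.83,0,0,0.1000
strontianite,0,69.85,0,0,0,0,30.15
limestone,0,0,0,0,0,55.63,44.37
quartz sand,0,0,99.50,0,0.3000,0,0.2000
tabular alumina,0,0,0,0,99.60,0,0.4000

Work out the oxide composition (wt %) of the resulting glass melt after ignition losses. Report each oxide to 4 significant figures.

Glass mass = 104.7 kg (batch 110.2 − LOI 5.558).
Composition: K2O 1.059%, SrO 7.313%, SiO2 70.41%, ZrO2 7.578%, Al2O3 11.82%, CaO 1.826%

Intermediates are printed, rounded to four significant digits, at each printed step; all arithmetic keeps full float precision at every stage; every reported number takes exactly one rounding — all derived quantities, including the yield, six oxide percentages, ignition loss, glass mass, totals, are computed from the batch weights for 104.7 kg of glass in full precision, exactly as shown in the question or the answer.
Oxide-by-oxide delivered mass:
  K2O: 1.636·0.6774 = 1.108 kg
  SrO: 10.96·0.6985 = 7.656 kg
  SiO2: 11.87·0.3307 + 70.13·0.9950 = 73.70 kg
  ZrO2: 11.87·0.6683 = 7.933 kg
  Al2O3: 70.13·0.003000 + 12.21·0.9960 = 12.37 kg
  CaO: 3.437·0.5563 = 1.912 kg
LOI: 1.636·0.3226 + 11.87·0.001000 + 10.96·0.3015 + 3.437·0.4437 + 70.13·0.002000 + 12.21·0.004000 = 5.558 kg
The glass mass, total less LOI, = 110.2 − 5.558 = 104.7 kg (the oxide masses sum to this)
percent by weight: oxide/glass ×100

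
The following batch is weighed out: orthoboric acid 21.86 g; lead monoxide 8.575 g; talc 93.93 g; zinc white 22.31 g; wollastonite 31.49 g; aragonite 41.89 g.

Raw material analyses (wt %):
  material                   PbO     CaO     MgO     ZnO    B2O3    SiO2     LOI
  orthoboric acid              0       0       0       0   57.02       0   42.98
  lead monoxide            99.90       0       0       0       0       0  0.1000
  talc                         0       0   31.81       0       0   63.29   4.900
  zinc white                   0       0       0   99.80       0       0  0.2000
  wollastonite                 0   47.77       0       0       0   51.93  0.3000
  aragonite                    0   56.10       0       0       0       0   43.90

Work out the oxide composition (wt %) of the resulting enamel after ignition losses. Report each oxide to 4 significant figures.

The whole derivation runs at exact precision through every step — working values are shown (rounded to 4 significant digits) between the steps — exactly one rounding is applied to each reported number. All derived quantities (net glass mass, yield, totals, ignition loss, the six compositions) are rebuilt in full float precision from the batch weights on 187.5 g of glass, as quoted within the question or the answer.
What the batch supplies per oxide:
  PbO: 8.575·0.9990 = 8.566 g
  CaO: 31.49·0.4777 + 41.89·0.5610 = 38.54 g
  MgO: 93.93·0.3181 = 29.88 g
  ZnO: 22.31·0.9980 = 22.27 g
  B2O3: 21.86·0.5702 = 12.46 g
  SiO2: 93.93·0.6329 + 31.49·0.5193 = 75.80 g
LOI: 21.86·0.4298 + 8.575·0.001000 + 93.93·0.04900 + 22.31·0.002000 + 31.49·0.003000 + 41.89·0.4390 = 32.54 g
Glass mass = batch − LOI = 220.1 − 32.54 = 187.5 g (= the summed oxide contributions)
percent share: oxide ÷ glass, ×100

Glass mass = 187.5 g (batch 220.1 − LOI 32.54).
Composition: PbO 4.568%, CaO 20.55%, MgO 15.93%, ZnO 11.87%, B2O3 6.647%, SiO2 40.42%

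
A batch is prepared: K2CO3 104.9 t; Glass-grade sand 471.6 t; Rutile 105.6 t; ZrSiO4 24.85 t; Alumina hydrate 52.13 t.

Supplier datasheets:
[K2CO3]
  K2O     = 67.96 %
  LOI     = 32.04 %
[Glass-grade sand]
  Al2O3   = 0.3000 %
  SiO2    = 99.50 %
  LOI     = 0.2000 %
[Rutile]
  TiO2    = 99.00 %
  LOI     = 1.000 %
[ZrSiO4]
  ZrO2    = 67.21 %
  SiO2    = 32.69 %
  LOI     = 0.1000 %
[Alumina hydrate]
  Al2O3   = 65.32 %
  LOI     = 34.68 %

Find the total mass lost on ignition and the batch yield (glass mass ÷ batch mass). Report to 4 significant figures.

In-progress results appear, rounded to four significant digits, within the worked lines; the whole derivation runs at full float precision from first step to last; a single rounding finalizes every reported result — all derived quantities are computed from the weighed amounts at 705.4 t of glass at exact precision (yield, glass mass, the totals, LOI, five oxide percentages) as quoted within the problem or answer text.
Ignition loss by material:
  K2CO3: 104.9 × 0.3204 = 33.61 t
  Glass-grade sand: 471.6 × 0.002000 = 0.9432 t
  Rutile: 105.6 × 0.01000 = 1.056 t
  ZrSiO4: 24.85 × 0.001000 = 0.02485 t
  Alumina hydrate: 52.13 × 0.3468 = 18.08 t
Total LOI = 53.71 t
Glass = batch − LOI = 759.1 − 53.71 = 705.4 t

LOI loss = 53.71 t; glass = 705.4 t; yield = 92.92%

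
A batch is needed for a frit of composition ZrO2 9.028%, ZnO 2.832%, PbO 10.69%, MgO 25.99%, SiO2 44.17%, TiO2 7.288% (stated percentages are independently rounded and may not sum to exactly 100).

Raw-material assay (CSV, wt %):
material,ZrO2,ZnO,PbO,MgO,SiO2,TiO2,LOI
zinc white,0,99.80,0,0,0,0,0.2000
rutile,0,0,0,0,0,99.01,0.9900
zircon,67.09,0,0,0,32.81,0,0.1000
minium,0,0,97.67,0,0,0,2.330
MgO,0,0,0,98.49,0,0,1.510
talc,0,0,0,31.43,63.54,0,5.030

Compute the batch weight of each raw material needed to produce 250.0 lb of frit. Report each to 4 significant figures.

Batch per 250.0 lb frit:
  zinc white: 7.094 lb
  rutile: 18.40 lb
  zircon: 33.64 lb
  minium: 27.36 lb
  MgO: 16.06 lb
  talc: 156.4 lb
Total batch = 259.0 lb; LOI loss = 8.977 lb; yield = 96.53%

Values along the way appear with 4-significant-digit rounding as written. Each numeric step holds full float precision in all steps. Each reported value takes a single rounding. All derived quantities, which include ignition loss, net glass mass, the totals, yield, the six compositions, are rebuilt at full float precision, precisely as stated by the question or the answer, starting from the weights on 250.0 lb of glass.
Per-oxide target masses for 250.0 lb frit:
  ZrO2: 9.028% × 250.0 = 22.57 lb
  ZnO: 2.832% × 250.0 = 7.080 lb
  PbO: 10.69% × 250.0 = 26.72 lb
  MgO: 25.99% × 250.0 = 64.97 lb
  SiO2: 44.17% × 250.0 = 110.4 lb
  TiO2: 7.288% × 250.0 = 18.22 lb
Oxide-by-oxide audit with the batch weights as given, under the basis named above (delivered sums recover each target within answer rounding):
  ZrO2: 33.64·0.6709 = 22.57 lb (target 22.57 lb)
  ZnO: 7.094·0.9980 = 7.080 lb (target 7.080 lb)
  PbO: 27.36·0.9767 = 26.72 lb (target 26.72 lb)
  MgO: 16.06·0.9849 + 156.4·0.3143 = 64.97 lb (target 64.97 lb)
  SiO2: 33.64·0.3281 + 156.4·0.6354 = 110.4 lb (target 110.4 lb)
  TiO2: 18.40·0.9901 = 18.22 lb (target 18.22 lb)
Glass-mass sanity pass: batch total minus LOI = 250.0 lb (per-oxide target masses sum to 250.0 lb; versus the stated basis of 250.0 lb — a pure rounding effect).
Batch total: Σ batch = 259.0 lb; loss to ignition Σ batch·LOI = 8.977 lb; yield: glass divided by total = 96.53%.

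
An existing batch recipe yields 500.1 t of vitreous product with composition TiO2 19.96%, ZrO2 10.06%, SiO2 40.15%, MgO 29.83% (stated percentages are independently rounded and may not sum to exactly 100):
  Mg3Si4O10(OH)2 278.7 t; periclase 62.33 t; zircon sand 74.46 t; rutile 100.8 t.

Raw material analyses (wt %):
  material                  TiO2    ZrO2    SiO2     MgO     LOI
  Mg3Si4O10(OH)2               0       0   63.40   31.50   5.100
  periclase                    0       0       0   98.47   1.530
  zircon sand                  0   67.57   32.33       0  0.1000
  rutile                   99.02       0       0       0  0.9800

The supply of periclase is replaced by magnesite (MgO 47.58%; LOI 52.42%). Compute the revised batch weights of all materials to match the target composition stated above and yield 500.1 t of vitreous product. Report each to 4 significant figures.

The working math carries exact precision from start to finish — mid-chain values are printed (rounded to 4 significant figures) across the worked steps — every reported result takes a single rounding — all derived quantities (totals, the four compositions, glass mass, LOI, the yield) are recomputed at exact precision from the weighed amounts at 500.1 t of glass exactly as printed in problem or answer.
Per-oxide target masses for 500.1 t vitreous product:
  TiO2: 19.96% × 500.1 = 99.82 t
  ZrO2: 10.06% × 500.1 = 50.31 t
  SiO2: 40.15% × 500.1 = 200.8 t
  MgO: 29.83% × 500.1 = 149.2 t
Balance tally, oxide-wise, on the weights just shown, versus the basis set out (sums match the target masses net of answer rounding effects):
  TiO2: 100.8·0.9902 = 99.81 t (target 99.82 t)
  ZrO2: 74.46·0.6757 = 50.31 t (target 50.31 t)
  SiO2: 278.7·0.6340 + 74.46·0.3233 = 200.8 t (target 200.8 t)
  MgO: 278.7·0.3150 + 129.0·0.4758 = 149.2 t (target 149.2 t)
Mass balance on the glass: batch Σ − ignition loss = 500.1 t (the targets, summed, come to 500.1 t; basis as stated: 500.1 t — differing by rounding only).
Summing the batch: Σ batch = 583.0 t; ignition loss, Σ(batch × LOI) = 82.90 t; the yield ratio, glass ÷ batch: 85.78%.

Revised batch per 500.1 t vitreous product:
  Mg3Si4O10(OH)2: 278.7 t
  magnesite: 129.0 t
  zircon sand: 74.46 t
  rutile: 100.8 t
Total batch = 583.0 t; LOI loss = 82.90 t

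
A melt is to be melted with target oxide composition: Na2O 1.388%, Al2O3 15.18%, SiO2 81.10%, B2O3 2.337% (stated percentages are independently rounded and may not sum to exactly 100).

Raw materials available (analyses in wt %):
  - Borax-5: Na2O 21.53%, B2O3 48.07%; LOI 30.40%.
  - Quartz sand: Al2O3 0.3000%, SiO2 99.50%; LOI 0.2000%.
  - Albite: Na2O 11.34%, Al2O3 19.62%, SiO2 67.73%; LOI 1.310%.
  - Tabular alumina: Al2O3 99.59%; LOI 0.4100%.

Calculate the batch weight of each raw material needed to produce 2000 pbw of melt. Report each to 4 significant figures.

All internal work maintains full precision at every stage. In-progress results appear (rounded to 4 significant figures) alongside each step. Each reported value takes a single rounding. Derived quantities are rebuilt at full precision (yield, ignition loss, glass mass, totals, the four compositions) from the weighed amounts on 2000 pbw of glass, as written in the question or the answer.
Oxide-by-oxide targets in 2000 pbw melt:
  Na2O: 1.388% × 2000 = 27.76 pbw
  Al2O3: 15.18% × 2000 = 303.6 pbw
  SiO2: 81.10% × 2000 = 1622 pbw
  B2O3: 2.337% × 2000 = 46.74 pbw
Mass-balance tally per oxide on the weights just shown, against the basis in use (sums match the target masses given rounding of the digits):
  Na2O: 97.23·0.2153 + 60.19·0.1134 = 27.76 pbw (target 27.76 pbw)
  Al2O3: 1589·0.003000 + 60.19·0.1962 + 288.2·0.9959 = 303.6 pbw (target 303.6 pbw)
  SiO2: 1589·0.9950 + 60.19·0.6773 = 1622 pbw (target 1622 pbw)
  B2O3: 97.23·0.4807 = 46.74 pbw (target 46.74 pbw)
The glass-mass cross-check: whole batch net of LOI = 2000 pbw (per-oxide target masses sum to 2000 pbw; stated basis 2000 pbw — gaps are rounding artifacts).
Total batch = Σ batch = 2035 pbw; LOI removed, Σ of batch·LOI: 34.71 pbw; yield = glass ÷ total batch = 98.29%.

Batch per 2000 pbw melt:
  Borax-5: 97.23 pbw
  Quartz sand: 1589 pbw
  Albite: 60.19 pbw
  Tabular alumina: 288.2 pbw
Total batch = 2035 pbw; LOI loss = 34.71 pbw; yield = 98.29%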